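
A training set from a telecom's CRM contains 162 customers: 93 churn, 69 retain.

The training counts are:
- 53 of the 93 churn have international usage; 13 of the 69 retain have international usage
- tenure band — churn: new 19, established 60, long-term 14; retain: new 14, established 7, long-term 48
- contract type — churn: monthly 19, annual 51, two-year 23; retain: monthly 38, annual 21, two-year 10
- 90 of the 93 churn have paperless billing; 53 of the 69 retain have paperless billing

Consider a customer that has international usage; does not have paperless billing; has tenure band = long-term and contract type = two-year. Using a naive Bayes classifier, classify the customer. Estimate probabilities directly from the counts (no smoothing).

retain

churn: (93/162) × (53/93) × (14/93) × (23/93) × (3/93) ≈ 0.000392906
retain: (69/162) × (13/69) × (48/69) × (10/69) × (16/69) ≈ 0.00187604
Highest score → retain.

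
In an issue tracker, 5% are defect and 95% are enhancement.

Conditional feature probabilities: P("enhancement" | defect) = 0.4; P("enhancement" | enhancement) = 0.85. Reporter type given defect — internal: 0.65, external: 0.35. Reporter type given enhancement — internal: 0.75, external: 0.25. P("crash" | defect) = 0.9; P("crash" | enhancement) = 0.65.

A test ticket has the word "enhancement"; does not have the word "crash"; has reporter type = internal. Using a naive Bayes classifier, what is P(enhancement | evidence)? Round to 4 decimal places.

defect: 0.05 × 0.4 × 0.65 × (1−0.9) = 0.0013
enhancement: 0.95 × 0.85 × 0.75 × (1−0.65) = 0.21196875
P(enhancement | x) = 0.21196875 / 0.21326875 ≈ 0.9939

0.9939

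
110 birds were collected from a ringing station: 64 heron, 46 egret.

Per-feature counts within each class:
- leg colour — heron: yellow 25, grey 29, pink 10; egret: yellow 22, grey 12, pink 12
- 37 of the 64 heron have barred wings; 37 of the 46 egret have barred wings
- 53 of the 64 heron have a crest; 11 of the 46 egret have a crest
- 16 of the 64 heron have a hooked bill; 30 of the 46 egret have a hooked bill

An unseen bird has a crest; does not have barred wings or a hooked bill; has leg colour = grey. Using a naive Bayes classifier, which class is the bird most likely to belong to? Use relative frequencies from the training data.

heron

heron: (64/110) × (29/64) × (27/64) × (53/64) × (48/64) ≈ 0.069079
egret: (46/110) × (12/46) × (9/46) × (11/46) × (16/46) ≈ 0.00177529
Highest score → heron.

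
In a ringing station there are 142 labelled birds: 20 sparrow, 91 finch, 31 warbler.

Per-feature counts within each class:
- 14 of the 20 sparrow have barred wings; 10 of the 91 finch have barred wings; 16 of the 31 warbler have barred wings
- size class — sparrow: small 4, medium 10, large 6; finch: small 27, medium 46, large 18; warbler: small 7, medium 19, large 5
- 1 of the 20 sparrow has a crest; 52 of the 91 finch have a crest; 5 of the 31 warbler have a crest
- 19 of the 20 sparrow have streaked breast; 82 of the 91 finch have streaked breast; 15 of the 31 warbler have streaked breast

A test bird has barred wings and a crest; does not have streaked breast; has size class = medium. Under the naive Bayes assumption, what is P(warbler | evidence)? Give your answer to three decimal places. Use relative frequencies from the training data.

sparrow: (20/142) × (14/20) × (10/20) × (1/20) × (1/20) ≈ 0.000123239
finch: (91/142) × (10/91) × (46/91) × (52/91) × (9/91) ≈ 0.00201183
warbler: (31/142) × (16/31) × (19/31) × (5/31) × (16/31) ≈ 0.00574897
P(warbler | x) = 0.00574897 / 0.007884039 ≈ 0.729

0.729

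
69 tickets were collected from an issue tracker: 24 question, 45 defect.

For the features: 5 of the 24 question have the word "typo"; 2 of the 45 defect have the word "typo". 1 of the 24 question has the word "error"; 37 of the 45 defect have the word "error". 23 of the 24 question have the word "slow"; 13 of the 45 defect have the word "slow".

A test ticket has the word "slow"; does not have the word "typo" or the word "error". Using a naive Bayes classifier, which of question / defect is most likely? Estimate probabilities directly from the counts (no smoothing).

question: (24/69) × (19/24) × (23/24) × (23/24) ≈ 0.252894
defect: (45/69) × (43/45) × (8/45) × (13/45) ≈ 0.0320057
Highest score → question.

question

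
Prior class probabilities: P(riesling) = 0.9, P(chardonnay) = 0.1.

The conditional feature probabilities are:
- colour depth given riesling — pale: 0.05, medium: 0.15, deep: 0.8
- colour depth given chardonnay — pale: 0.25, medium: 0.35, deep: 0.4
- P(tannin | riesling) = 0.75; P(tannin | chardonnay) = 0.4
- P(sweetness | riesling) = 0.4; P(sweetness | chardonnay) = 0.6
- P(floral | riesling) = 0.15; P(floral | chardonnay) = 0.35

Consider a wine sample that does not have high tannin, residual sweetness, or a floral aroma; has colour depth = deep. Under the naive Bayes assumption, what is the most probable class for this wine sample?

riesling

riesling: 0.9 × 0.8 × (1−0.75) × (1−0.4) × (1−0.15) = 0.0918
chardonnay: 0.1 × 0.4 × (1−0.4) × (1−0.6) × (1−0.35) = 0.00624
Highest score → riesling.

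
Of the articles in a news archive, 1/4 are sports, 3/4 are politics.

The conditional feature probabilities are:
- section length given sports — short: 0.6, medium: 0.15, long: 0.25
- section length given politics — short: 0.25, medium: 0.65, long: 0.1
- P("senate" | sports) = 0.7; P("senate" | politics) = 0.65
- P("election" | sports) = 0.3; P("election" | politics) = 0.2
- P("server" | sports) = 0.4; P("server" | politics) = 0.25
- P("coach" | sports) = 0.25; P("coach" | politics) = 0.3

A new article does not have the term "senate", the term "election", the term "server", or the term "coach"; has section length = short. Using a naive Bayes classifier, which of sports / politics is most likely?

sports: 0.25 × 0.6 × (1−0.7) × (1−0.3) × (1−0.4) × (1−0.25) = 0.014175
politics: 0.75 × 0.25 × (1−0.65) × (1−0.2) × (1−0.25) × (1−0.3) = 0.0275625
Highest score → politics.

politics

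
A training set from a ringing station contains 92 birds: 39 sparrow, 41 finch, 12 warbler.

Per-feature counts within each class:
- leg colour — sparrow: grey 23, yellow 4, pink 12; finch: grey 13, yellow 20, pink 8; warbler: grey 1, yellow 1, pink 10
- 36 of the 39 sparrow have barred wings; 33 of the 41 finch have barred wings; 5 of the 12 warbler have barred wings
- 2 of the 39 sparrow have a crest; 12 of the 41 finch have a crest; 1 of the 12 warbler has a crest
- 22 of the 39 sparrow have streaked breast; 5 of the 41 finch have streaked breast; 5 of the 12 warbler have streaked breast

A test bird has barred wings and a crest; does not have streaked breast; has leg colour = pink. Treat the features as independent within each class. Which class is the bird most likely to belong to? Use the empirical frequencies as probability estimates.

finch

sparrow: (39/92) × (12/39) × (36/39) × (2/39) × (17/39) ≈ 0.00269142
finch: (41/92) × (8/41) × (33/41) × (12/41) × (36/41) ≈ 0.0179866
warbler: (12/92) × (10/12) × (5/12) × (1/12) × (7/12) ≈ 0.00220159
Highest score → finch.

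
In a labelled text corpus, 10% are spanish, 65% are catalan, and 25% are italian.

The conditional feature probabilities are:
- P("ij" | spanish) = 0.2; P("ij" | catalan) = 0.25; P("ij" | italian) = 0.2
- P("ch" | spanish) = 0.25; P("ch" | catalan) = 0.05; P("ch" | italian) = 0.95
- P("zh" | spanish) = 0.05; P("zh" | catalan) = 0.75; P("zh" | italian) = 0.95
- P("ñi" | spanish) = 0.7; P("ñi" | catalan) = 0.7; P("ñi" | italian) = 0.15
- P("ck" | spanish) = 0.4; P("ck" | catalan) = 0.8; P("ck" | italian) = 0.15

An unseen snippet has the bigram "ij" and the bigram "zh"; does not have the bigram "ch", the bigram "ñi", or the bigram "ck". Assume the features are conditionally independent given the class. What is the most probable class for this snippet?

spanish: 0.1 × 0.2 × (1−0.25) × 0.05 × (1−0.7) × (1−0.4) = 0.000135
catalan: 0.65 × 0.25 × (1−0.05) × 0.75 × (1−0.7) × (1−0.8) = 0.006946875
italian: 0.25 × 0.2 × (1−0.95) × 0.95 × (1−0.15) × (1−0.15) = 0.0017159375
Highest score → catalan.

catalan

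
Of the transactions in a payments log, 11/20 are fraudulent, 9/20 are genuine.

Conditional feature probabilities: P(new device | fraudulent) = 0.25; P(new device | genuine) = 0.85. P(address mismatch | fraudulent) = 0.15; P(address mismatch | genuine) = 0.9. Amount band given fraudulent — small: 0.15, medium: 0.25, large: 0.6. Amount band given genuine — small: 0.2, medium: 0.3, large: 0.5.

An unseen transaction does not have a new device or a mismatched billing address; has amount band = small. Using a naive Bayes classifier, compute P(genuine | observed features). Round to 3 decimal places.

0.025

fraudulent: 0.55 × (1−0.25) × (1−0.15) × 0.15 = 0.05259375
genuine: 0.45 × (1−0.85) × (1−0.9) × 0.2 = 0.00135
P(genuine | x) = 0.00135 / 0.05394375 ≈ 0.025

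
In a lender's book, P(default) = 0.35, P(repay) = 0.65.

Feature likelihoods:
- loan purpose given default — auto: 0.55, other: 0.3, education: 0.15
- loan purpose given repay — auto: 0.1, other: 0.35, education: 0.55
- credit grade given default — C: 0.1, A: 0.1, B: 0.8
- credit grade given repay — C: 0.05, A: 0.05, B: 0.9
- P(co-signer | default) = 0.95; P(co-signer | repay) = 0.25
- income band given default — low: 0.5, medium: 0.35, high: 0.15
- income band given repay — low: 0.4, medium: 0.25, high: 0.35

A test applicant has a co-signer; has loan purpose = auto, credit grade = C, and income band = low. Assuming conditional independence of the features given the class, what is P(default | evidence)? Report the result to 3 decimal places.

0.966

default: 0.35 × 0.55 × 0.1 × 0.95 × 0.5 = 0.00914375
repay: 0.65 × 0.1 × 0.05 × 0.25 × 0.4 = 0.000325
P(default | x) = 0.00914375 / 0.00946875 ≈ 0.966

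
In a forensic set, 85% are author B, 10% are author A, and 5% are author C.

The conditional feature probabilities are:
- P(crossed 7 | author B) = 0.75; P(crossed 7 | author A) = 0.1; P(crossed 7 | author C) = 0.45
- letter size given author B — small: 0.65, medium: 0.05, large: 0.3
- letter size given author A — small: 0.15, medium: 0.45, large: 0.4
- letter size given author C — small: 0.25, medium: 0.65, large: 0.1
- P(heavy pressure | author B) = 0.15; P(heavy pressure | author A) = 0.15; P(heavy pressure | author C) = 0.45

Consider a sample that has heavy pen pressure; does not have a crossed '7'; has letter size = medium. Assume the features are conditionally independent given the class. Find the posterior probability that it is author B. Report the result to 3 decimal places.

0.101

author B: 0.85 × (1−0.75) × 0.05 × 0.15 = 0.00159375
author A: 0.1 × (1−0.1) × 0.45 × 0.15 = 0.006075
author C: 0.05 × (1−0.45) × 0.65 × 0.45 = 0.00804375
P(author B | x) = 0.00159375 / 0.0157125 ≈ 0.101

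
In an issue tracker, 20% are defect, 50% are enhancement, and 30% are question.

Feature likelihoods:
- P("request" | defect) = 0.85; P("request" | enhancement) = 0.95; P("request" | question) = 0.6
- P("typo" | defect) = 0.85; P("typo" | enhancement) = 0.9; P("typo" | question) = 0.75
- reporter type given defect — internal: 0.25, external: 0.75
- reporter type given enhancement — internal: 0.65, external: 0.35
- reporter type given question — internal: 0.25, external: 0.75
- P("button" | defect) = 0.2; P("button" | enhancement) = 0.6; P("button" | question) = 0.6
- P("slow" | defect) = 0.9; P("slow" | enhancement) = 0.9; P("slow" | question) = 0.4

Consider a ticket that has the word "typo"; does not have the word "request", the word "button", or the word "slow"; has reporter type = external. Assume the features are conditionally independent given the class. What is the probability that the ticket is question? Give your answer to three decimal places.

0.898

defect: 0.2 × (1−0.85) × 0.85 × 0.75 × (1−0.2) × (1−0.9) = 0.00153
enhancement: 0.5 × (1−0.95) × 0.9 × 0.35 × (1−0.6) × (1−0.9) = 0.000315
question: 0.3 × (1−0.6) × 0.75 × 0.75 × (1−0.6) × (1−0.4) = 0.0162
P(question | x) = 0.0162 / 0.018045 ≈ 0.898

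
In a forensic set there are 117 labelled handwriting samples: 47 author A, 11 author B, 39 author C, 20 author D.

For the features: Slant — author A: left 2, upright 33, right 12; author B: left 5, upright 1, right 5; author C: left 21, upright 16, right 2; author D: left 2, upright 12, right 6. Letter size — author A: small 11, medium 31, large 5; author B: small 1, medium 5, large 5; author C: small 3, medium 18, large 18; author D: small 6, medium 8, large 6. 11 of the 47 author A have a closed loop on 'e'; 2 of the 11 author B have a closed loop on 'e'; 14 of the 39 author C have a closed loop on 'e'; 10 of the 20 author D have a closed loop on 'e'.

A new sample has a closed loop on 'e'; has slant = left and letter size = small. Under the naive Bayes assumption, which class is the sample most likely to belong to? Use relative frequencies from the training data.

author C

author A: (47/117) × (2/47) × (11/47) × (11/47) ≈ 0.00093634
author B: (11/117) × (5/11) × (1/11) × (2/11) ≈ 0.000706364
author C: (39/117) × (21/39) × (3/39) × (14/39) ≈ 0.00495625
author D: (20/117) × (2/20) × (6/20) × (10/20) ≈ 0.0025641
Highest score → author C.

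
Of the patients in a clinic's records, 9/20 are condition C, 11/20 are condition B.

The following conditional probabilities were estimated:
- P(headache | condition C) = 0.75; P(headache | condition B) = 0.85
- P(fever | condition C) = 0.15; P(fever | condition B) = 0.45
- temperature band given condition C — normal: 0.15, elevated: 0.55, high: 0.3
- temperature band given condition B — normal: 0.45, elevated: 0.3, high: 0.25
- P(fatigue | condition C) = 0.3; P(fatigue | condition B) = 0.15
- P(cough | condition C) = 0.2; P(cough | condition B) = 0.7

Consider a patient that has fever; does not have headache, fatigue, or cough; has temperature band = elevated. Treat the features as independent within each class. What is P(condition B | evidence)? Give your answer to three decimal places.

condition C: 0.45 × (1−0.75) × 0.15 × 0.55 × (1−0.3) × (1−0.2) = 0.0051975
condition B: 0.55 × (1−0.85) × 0.45 × 0.3 × (1−0.15) × (1−0.7) = 0.0028400625
P(condition B | x) = 0.0028400625 / 0.0080375625 ≈ 0.353

0.353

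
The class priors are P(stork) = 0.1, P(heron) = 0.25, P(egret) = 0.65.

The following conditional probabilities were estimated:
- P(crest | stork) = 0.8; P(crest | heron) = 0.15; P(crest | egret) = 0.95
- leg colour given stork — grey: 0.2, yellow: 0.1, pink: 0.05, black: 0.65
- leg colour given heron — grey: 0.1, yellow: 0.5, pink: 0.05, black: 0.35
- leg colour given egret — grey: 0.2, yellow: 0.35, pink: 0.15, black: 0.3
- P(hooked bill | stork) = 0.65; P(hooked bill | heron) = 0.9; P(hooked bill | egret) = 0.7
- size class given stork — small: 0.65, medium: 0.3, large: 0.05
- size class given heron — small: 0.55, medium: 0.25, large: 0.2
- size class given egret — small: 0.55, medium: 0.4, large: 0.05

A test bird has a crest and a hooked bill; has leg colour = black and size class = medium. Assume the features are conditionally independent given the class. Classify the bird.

egret

stork: 0.1 × 0.8 × 0.65 × 0.65 × 0.3 = 0.01014
heron: 0.25 × 0.15 × 0.35 × 0.9 × 0.25 = 0.002953125
egret: 0.65 × 0.95 × 0.3 × 0.7 × 0.4 = 0.05187
Highest score → egret.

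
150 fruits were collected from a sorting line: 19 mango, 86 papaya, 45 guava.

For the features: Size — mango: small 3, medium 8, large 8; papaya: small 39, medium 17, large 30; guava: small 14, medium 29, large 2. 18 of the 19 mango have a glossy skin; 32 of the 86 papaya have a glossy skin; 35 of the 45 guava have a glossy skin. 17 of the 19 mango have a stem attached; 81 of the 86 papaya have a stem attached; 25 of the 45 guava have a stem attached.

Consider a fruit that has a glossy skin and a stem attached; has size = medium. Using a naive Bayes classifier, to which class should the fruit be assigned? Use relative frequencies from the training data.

guava

mango: (19/150) × (8/19) × (18/19) × (17/19) ≈ 0.0452078
papaya: (86/150) × (17/86) × (32/86) × (81/86) ≈ 0.0397188
guava: (45/150) × (29/45) × (35/45) × (25/45) ≈ 0.0835391
Highest score → guava.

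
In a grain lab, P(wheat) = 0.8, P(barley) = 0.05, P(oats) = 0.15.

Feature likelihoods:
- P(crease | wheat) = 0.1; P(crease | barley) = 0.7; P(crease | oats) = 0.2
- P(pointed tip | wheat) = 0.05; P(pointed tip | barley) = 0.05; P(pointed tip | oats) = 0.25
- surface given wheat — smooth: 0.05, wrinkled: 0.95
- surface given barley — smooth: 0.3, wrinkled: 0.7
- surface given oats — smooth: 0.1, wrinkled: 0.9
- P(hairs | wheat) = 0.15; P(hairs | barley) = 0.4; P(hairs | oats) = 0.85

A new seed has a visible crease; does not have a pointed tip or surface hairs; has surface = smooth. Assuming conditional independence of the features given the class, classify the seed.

wheat: 0.8 × 0.1 × (1−0.05) × 0.05 × (1−0.15) = 0.00323
barley: 0.05 × 0.7 × (1−0.05) × 0.3 × (1−0.4) = 0.005985
oats: 0.15 × 0.2 × (1−0.25) × 0.1 × (1−0.85) = 0.0003375
Highest score → barley.

barley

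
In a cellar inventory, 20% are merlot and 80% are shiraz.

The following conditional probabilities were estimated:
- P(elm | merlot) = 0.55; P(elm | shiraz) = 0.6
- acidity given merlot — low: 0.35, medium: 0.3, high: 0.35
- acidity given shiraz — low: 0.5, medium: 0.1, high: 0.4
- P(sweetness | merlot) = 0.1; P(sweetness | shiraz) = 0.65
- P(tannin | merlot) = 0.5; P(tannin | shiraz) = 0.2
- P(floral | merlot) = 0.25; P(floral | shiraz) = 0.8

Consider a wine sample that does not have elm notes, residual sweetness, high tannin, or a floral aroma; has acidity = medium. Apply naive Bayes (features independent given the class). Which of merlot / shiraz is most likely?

merlot: 0.2 × (1−0.55) × 0.3 × (1−0.1) × (1−0.5) × (1−0.25) = 0.0091125
shiraz: 0.8 × (1−0.6) × 0.1 × (1−0.65) × (1−0.2) × (1−0.8) = 0.001792
Highest score → merlot.

merlot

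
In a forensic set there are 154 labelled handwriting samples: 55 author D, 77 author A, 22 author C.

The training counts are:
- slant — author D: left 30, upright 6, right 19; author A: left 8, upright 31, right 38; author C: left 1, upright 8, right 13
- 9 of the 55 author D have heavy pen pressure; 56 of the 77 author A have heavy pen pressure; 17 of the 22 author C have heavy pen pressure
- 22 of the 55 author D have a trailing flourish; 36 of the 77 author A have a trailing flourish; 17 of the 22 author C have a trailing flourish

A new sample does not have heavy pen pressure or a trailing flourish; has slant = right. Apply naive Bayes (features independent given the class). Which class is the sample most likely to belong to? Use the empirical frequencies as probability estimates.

author D: (55/154) × (19/55) × (46/55) × (33/55) ≈ 0.0619126
author A: (77/154) × (38/77) × (21/77) × (41/77) ≈ 0.0358331
author C: (22/154) × (13/22) × (5/22) × (5/22) ≈ 0.00436031
Highest score → author D.

author D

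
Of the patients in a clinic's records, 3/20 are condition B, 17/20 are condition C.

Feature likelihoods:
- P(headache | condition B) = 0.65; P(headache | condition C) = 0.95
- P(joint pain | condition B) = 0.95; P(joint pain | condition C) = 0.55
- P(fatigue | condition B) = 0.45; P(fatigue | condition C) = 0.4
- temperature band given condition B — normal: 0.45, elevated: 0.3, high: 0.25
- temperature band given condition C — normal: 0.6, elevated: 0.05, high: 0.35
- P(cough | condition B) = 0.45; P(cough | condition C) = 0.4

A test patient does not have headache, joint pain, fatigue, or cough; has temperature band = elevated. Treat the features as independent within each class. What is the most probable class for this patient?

condition B: 0.15 × (1−0.65) × (1−0.95) × (1−0.45) × 0.3 × (1−0.45) = 0.00023821875
condition C: 0.85 × (1−0.95) × (1−0.55) × (1−0.4) × 0.05 × (1−0.4) = 0.00034425
Highest score → condition C.

condition C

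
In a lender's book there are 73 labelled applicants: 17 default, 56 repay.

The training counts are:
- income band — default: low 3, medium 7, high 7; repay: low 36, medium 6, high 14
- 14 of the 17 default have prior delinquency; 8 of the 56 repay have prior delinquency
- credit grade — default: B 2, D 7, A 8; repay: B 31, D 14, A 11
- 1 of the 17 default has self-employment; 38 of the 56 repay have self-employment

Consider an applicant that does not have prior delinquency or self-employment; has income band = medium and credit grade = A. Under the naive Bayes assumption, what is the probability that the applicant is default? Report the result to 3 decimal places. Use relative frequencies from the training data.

0.628

default: (17/73) × (7/17) × (3/17) × (8/17) × (16/17) ≈ 0.00749479
repay: (56/73) × (6/56) × (48/56) × (11/56) × (18/56) ≈ 0.00444806
P(default | x) = 0.00749479 / 0.01194285 ≈ 0.628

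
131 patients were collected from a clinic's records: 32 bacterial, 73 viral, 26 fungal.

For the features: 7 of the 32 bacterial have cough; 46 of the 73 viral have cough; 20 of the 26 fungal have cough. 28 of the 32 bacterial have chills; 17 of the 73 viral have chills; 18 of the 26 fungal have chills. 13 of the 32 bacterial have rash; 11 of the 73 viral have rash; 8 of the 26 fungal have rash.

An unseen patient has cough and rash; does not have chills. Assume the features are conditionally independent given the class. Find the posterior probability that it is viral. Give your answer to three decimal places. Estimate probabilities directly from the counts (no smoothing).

bacterial: (32/131) × (7/32) × (4/32) × (13/32) ≈ 0.0027135
viral: (73/131) × (46/73) × (56/73) × (11/73) ≈ 0.0405902
fungal: (26/131) × (20/26) × (8/26) × (8/26) ≈ 0.0144541
P(viral | x) = 0.0405902 / 0.0577578 ≈ 0.703

0.703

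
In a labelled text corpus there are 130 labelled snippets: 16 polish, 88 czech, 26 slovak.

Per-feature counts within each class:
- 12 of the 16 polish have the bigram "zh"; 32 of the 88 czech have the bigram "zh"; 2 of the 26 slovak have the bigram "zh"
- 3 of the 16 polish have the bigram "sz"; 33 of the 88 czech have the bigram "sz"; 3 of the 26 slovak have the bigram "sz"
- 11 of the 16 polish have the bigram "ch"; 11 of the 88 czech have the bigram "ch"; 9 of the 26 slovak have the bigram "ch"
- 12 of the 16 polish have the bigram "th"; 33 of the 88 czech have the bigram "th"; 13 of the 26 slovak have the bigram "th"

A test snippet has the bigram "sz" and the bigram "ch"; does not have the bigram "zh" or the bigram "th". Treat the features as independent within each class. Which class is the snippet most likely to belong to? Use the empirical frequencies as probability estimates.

polish: (16/130) × (4/16) × (3/16) × (11/16) × (4/16) ≈ 0.000991587
czech: (88/130) × (56/88) × (33/88) × (11/88) × (55/88) ≈ 0.0126202
slovak: (26/130) × (24/26) × (3/26) × (9/26) × (13/26) ≈ 0.00368685
Highest score → czech.

czech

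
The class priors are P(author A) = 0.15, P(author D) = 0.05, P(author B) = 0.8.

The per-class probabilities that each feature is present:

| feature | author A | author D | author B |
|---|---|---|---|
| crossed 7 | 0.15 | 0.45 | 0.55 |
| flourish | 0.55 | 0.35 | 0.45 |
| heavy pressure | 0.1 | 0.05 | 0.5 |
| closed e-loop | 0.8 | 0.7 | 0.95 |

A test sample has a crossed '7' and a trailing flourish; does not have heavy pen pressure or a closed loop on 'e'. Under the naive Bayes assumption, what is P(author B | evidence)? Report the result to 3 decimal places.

author A: 0.15 × 0.15 × 0.55 × (1−0.1) × (1−0.8) = 0.0022275
author D: 0.05 × 0.45 × 0.35 × (1−0.05) × (1−0.7) = 0.002244375
author B: 0.8 × 0.55 × 0.45 × (1−0.5) × (1−0.95) = 0.00495
P(author B | x) = 0.00495 / 0.009421875 ≈ 0.525

0.525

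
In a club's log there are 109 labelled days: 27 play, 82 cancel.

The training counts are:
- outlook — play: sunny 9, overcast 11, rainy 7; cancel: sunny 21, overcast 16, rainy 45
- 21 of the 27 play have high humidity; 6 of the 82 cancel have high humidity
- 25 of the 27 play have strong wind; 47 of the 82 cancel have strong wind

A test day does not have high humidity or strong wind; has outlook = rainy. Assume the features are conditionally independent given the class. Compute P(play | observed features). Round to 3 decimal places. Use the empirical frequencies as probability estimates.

0.006

play: (27/109) × (7/27) × (6/27) × (2/27) ≈ 0.00105712
cancel: (82/109) × (45/82) × (76/82) × (35/82) ≈ 0.16332
P(play | x) = 0.00105712 / 0.16437712 ≈ 0.006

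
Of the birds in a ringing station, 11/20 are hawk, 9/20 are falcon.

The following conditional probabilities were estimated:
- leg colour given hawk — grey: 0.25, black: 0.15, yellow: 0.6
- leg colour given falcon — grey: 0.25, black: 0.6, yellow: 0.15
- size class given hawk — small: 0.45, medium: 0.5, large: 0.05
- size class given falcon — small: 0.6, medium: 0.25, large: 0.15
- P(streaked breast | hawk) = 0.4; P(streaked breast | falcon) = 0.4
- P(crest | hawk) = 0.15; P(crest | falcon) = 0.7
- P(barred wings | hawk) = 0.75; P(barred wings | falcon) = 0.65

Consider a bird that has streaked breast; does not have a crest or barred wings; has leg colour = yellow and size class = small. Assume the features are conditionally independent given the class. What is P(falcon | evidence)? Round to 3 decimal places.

0.119

hawk: 0.55 × 0.6 × 0.45 × 0.4 × (1−0.15) × (1−0.75) = 0.0126225
falcon: 0.45 × 0.15 × 0.6 × 0.4 × (1−0.7) × (1−0.65) = 0.001701
P(falcon | x) = 0.001701 / 0.0143235 ≈ 0.119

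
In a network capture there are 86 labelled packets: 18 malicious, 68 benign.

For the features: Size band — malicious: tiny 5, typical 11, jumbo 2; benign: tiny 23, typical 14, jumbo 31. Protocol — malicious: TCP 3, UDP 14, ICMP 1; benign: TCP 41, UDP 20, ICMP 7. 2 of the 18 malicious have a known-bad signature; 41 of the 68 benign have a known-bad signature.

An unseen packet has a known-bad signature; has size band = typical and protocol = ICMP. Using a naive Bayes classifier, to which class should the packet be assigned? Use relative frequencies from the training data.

benign

malicious: (18/86) × (11/18) × (1/18) × (2/18) ≈ 0.000789549
benign: (68/86) × (14/68) × (7/68) × (41/68) ≈ 0.010104
Highest score → benign.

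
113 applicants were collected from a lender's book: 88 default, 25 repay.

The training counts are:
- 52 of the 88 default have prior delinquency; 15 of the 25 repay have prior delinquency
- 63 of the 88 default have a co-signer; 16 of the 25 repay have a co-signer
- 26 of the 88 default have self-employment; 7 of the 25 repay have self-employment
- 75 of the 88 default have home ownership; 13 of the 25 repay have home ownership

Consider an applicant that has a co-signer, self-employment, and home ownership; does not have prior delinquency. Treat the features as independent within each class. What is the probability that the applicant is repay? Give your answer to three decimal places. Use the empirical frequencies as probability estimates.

0.126

default: (88/113) × (36/88) × (63/88) × (26/88) × (75/88) ≈ 0.0574316
repay: (25/113) × (10/25) × (16/25) × (7/25) × (13/25) ≈ 0.00824637
P(repay | x) = 0.00824637 / 0.06567797 ≈ 0.126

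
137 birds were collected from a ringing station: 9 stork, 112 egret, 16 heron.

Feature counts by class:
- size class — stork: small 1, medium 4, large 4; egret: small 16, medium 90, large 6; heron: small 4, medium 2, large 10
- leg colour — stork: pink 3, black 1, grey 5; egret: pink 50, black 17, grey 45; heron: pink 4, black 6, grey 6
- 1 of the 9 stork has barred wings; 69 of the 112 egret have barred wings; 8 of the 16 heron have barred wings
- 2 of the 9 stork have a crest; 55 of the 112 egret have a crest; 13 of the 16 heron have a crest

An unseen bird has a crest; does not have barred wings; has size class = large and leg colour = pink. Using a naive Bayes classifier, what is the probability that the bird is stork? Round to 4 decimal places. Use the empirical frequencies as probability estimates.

stork: (9/137) × (4/9) × (3/9) × (8/9) × (2/9) ≈ 0.00192244
egret: (112/137) × (6/112) × (50/112) × (43/112) × (55/112) ≈ 0.00368619
heron: (16/137) × (10/16) × (4/16) × (8/16) × (13/16) ≈ 0.00741332
P(stork | x) = 0.00192244 / 0.01302195 ≈ 0.1476

0.1476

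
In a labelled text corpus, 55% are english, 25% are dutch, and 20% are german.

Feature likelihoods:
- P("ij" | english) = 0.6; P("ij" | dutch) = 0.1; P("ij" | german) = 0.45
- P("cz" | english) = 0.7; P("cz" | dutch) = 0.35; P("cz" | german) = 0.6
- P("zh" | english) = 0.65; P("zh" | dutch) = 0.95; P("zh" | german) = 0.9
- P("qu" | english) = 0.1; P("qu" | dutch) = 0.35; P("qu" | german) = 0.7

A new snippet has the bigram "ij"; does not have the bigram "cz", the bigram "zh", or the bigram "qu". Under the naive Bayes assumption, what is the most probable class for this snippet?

english

english: 0.55 × 0.6 × (1−0.7) × (1−0.65) × (1−0.1) = 0.031185
dutch: 0.25 × 0.1 × (1−0.35) × (1−0.95) × (1−0.35) = 0.000528125
german: 0.2 × 0.45 × (1−0.6) × (1−0.9) × (1−0.7) = 0.00108
Highest score → english.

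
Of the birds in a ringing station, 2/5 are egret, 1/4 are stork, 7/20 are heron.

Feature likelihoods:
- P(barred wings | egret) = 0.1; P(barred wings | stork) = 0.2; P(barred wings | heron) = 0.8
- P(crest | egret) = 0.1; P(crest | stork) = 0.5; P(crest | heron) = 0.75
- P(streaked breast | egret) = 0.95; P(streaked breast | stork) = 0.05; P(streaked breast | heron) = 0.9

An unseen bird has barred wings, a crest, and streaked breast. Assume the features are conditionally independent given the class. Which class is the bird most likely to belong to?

egret: 0.4 × 0.1 × 0.1 × 0.95 = 0.0038
stork: 0.25 × 0.2 × 0.5 × 0.05 = 0.00125
heron: 0.35 × 0.8 × 0.75 × 0.9 = 0.189
Highest score → heron.

heron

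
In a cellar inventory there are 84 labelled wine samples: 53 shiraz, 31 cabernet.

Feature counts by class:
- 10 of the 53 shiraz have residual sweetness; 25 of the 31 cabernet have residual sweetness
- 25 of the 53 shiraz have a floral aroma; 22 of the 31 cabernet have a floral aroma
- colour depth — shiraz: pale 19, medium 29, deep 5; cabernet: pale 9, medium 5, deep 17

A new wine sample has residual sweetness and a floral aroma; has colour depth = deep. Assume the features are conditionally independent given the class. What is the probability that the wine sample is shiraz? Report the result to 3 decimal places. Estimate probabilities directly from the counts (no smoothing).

0.044

shiraz: (53/84) × (10/53) × (25/53) × (5/53) ≈ 0.0052976
cabernet: (31/84) × (25/31) × (22/31) × (17/31) ≈ 0.115827
P(shiraz | x) = 0.0052976 / 0.1211246 ≈ 0.044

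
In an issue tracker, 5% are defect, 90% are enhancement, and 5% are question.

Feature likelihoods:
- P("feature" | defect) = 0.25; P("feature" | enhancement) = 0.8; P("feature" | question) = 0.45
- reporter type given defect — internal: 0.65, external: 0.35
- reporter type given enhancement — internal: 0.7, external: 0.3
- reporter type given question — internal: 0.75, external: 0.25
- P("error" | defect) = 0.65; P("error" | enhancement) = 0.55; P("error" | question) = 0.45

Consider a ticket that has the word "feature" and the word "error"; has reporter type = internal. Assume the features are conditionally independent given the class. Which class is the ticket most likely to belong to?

enhancement

defect: 0.05 × 0.25 × 0.65 × 0.65 = 0.00528125
enhancement: 0.9 × 0.8 × 0.7 × 0.55 = 0.2772
question: 0.05 × 0.45 × 0.75 × 0.45 = 0.00759375
Highest score → enhancement.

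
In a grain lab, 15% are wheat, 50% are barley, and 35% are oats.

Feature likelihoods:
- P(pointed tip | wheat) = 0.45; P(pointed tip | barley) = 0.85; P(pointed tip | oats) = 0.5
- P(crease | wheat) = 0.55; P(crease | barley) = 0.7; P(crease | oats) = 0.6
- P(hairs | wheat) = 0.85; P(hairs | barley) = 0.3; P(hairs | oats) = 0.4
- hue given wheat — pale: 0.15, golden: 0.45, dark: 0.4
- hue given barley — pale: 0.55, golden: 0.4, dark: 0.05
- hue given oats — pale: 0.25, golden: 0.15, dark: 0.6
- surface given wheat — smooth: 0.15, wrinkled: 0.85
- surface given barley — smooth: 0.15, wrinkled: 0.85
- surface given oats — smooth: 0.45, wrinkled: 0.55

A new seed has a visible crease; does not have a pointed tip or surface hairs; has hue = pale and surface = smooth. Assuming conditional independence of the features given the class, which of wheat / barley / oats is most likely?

oats

wheat: 0.15 × (1−0.45) × 0.55 × (1−0.85) × 0.15 × 0.15 = 0.000153140625
barley: 0.5 × (1−0.85) × 0.7 × (1−0.3) × 0.55 × 0.15 = 0.003031875
oats: 0.35 × (1−0.5) × 0.6 × (1−0.4) × 0.25 × 0.45 = 0.0070875
Highest score → oats.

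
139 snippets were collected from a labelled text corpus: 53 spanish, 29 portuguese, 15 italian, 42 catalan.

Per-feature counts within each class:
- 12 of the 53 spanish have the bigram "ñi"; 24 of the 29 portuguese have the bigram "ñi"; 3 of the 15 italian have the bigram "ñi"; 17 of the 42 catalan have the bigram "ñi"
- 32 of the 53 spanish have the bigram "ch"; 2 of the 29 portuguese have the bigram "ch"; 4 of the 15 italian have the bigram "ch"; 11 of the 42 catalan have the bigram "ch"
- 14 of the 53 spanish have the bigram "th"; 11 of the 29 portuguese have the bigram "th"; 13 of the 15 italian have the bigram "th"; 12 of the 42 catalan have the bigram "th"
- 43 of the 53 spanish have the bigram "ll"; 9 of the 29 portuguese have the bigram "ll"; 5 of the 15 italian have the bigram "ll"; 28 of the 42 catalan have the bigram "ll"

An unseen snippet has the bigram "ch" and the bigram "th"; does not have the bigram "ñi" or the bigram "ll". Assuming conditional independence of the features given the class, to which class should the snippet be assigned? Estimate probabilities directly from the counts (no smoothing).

spanish: (53/139) × (41/53) × (32/53) × (14/53) × (10/53) ≈ 0.00887604
portuguese: (29/139) × (5/29) × (2/29) × (11/29) × (20/29) ≈ 0.000648954
italian: (15/139) × (12/15) × (4/15) × (13/15) × (10/15) ≈ 0.0133014
catalan: (42/139) × (25/42) × (11/42) × (12/42) × (14/42) ≈ 0.00448621
Highest score → italian.

italian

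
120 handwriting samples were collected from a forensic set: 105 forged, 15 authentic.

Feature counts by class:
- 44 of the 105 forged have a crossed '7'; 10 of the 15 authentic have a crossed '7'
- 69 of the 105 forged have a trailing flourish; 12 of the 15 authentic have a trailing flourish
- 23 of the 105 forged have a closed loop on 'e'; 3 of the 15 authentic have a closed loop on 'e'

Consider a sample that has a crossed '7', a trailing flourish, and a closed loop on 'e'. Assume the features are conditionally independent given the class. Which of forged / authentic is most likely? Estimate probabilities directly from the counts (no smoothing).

forged: (105/120) × (44/105) × (69/105) × (23/105) ≈ 0.05278
authentic: (15/120) × (10/15) × (12/15) × (3/15) ≈ 0.0133333
Highest score → forged.

forged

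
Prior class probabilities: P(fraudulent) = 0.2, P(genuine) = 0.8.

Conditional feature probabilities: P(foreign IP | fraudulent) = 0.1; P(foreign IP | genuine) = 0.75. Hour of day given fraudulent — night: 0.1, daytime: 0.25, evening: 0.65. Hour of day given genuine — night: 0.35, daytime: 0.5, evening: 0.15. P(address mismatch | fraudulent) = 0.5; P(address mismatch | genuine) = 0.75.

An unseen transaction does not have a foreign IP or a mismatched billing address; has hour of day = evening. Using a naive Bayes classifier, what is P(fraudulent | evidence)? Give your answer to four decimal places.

fraudulent: 0.2 × (1−0.1) × 0.65 × (1−0.5) = 0.0585
genuine: 0.8 × (1−0.75) × 0.15 × (1−0.75) = 0.0075
P(fraudulent | x) = 0.0585 / 0.066 ≈ 0.8864

0.8864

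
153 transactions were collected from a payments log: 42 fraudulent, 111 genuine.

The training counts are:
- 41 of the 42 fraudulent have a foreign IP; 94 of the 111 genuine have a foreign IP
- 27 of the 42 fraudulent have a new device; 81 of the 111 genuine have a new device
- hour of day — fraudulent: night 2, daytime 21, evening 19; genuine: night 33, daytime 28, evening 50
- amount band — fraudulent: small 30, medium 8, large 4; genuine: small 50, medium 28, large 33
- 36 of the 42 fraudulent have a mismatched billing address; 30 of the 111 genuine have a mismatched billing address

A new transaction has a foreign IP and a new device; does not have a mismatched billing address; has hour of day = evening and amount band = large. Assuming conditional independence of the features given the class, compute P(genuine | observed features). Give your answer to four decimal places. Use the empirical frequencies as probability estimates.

0.9764

fraudulent: (42/153) × (41/42) × (27/42) × (19/42) × (4/42) × (6/42) ≈ 0.00106029
genuine: (111/153) × (94/111) × (81/111) × (50/111) × (33/111) × (81/111) ≈ 0.0438125
P(genuine | x) = 0.0438125 / 0.04487279 ≈ 0.9764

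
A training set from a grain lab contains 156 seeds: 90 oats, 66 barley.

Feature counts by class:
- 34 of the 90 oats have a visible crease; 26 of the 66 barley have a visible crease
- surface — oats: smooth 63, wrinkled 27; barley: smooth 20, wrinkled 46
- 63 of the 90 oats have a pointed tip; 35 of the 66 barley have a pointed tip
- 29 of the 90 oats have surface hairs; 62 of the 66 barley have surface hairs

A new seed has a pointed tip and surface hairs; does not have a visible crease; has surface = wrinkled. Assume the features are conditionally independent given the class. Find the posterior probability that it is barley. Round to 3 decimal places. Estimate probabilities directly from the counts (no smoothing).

0.786

oats: (90/156) × (56/90) × (27/90) × (63/90) × (29/90) ≈ 0.0242906
barley: (66/156) × (40/66) × (46/66) × (35/66) × (62/66) ≈ 0.0890269
P(barley | x) = 0.0890269 / 0.1133175 ≈ 0.786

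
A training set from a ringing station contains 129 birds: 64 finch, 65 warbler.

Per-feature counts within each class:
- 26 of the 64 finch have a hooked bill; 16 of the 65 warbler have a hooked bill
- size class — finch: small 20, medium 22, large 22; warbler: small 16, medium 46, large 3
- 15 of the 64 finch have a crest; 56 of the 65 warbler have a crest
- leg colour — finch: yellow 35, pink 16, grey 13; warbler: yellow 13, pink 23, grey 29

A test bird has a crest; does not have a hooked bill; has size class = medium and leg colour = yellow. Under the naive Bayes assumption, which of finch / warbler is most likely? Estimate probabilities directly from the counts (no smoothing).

warbler

finch: (64/129) × (38/64) × (22/64) × (15/64) × (35/64) ≈ 0.0129788
warbler: (65/129) × (49/65) × (46/65) × (56/65) × (13/65) ≈ 0.0463186
Highest score → warbler.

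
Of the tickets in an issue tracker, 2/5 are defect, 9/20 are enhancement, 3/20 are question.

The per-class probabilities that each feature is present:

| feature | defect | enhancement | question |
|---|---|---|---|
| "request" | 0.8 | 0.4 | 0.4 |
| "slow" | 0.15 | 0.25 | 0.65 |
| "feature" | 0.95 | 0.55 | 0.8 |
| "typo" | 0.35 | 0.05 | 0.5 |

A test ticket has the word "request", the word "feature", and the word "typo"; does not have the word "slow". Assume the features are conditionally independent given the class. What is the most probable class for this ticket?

defect: 0.4 × 0.8 × (1−0.15) × 0.95 × 0.35 = 0.09044
enhancement: 0.45 × 0.4 × (1−0.25) × 0.55 × 0.05 = 0.0037125
question: 0.15 × 0.4 × (1−0.65) × 0.8 × 0.5 = 0.0084
Highest score → defect.

defect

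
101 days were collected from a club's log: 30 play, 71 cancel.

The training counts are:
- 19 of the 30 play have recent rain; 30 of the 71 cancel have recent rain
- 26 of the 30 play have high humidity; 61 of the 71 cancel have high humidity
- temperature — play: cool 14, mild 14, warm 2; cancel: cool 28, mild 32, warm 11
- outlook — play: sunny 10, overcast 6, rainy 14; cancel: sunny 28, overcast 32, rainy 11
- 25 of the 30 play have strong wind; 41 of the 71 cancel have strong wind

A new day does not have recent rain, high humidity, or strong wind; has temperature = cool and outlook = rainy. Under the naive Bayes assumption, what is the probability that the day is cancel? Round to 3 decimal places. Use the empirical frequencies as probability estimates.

0.737

play: (30/101) × (11/30) × (4/30) × (14/30) × (14/30) × (5/30) ≈ 0.000527075
cancel: (71/101) × (41/71) × (10/71) × (28/71) × (11/71) × (30/71) ≈ 0.00147605
P(cancel | x) = 0.00147605 / 0.002003125 ≈ 0.737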